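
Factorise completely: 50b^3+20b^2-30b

10b(5b-3)(b+1)

Pull out the common factor 10b, then factor the remaining trinomial.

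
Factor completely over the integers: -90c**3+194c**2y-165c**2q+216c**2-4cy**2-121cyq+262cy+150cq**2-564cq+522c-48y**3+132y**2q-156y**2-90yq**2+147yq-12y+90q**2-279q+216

-(2c-4y+5q-8)(5c-3y+3)(9c+4y-6q+9)

Group: 9c(-10c**2+26cy-25cq+34c-12y**2+15yq-12y-15q+24) + (4y-6q+9)(-10c**2+26cy-25cq+34c-12y**2+15yq-12y-15q+24); both groups contain (-10c**2+26cy-25cq+34c-12y**2+15yq-12y-15q+24), so (9c+4y-6q+9) is a factor with cofactor -10c**2+26cy-25cq+34c-12y**2+15yq-12y-15q+24.
The cofactor groups again: -10c**2+26cy-25cq+34c-12y**2+15yq-12y-15q+24 = -5c(2c-4y+5q-8) + (3y-3)(2c-4y+5q-8); both groups contain (2c-4y+5q-8), giving -(5c-3y+3)(2c-4y+5q-8).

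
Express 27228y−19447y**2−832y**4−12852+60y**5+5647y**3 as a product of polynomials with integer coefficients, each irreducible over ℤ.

Testing divisors of the constant over divisors of the leading coefficient, y = 7/6 is a root, so (6y−7) is a factor; dividing leaves 10y**4−127y**3+793y**2−2316y+1836.
Then y = 6/5 is a root, so (5y−6) divides it; the quotient is 2y**3−23y**2+131y−306.
Continuing, y = 9/2 is a root, so (2y−9) is a factor; dividing leaves y**2−7y+34.
The quadratic y**2−7y+34 has discriminant −87 < 0 and is irreducible over ℤ.

(2y−9)(5y−6)(6y−7)(y**2−7y+34)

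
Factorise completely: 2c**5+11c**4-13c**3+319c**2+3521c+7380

(2c+9)(c+4)(c+5)(c**2-8c+41)

By the rational root theorem, c = -9/2 is a root, giving the factor (2c+9) and quotient c**4+c**3-11c**2+209c+820.
Next, c = -4 is a root, so (c+4) is a factor; dividing leaves c**3-3c**2+c+205.
Then c = -5 is a root, so (c+5) divides it; the quotient is c**2-8c+41.
The quadratic c**2-8c+41 has discriminant -100 < 0 and is irreducible over ℤ.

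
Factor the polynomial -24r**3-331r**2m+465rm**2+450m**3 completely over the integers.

Group: 8r(-3r**2-47rm-30m**2) - 15m(-3r**2-47rm-30m**2); both groups contain (-3r**2-47rm-30m**2), so (8r-15m) is a factor with cofactor -3r**2-47rm-30m**2.
The cofactor groups again: -3r**2-47rm-30m**2 = -3r(r+15m) - 2m(r+15m); both groups contain (r+15m), giving -(3r+2m)(r+15m).

-(8r-15m)(r+15m)(3r+2m)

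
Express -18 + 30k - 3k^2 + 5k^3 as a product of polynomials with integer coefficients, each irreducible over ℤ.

(5k - 3)(k^2 + 6)

Group as (5k^3 + 30k) + (-3k^2 - 18) = 5k(k^2 + 6) - 3(k^2 + 6).
Both groups share the factor (k^2 + 6).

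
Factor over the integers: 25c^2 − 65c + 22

Need a pair with product 25·22 = 550 and sum −65: that's −55 and −10.
Split the middle term: 25c^2 − 55c − 10c + 22 = 5c(5c − 11) − 2(5c − 11).

(5c − 11)(5c − 2)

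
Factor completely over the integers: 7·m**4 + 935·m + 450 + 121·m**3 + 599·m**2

(7·m + 9)·(m + 1)·(m + 10)·(m + 5)

Trying the rational-root candidates, m = −1 is a root, so (m + 1) is a factor; dividing leaves 7·m**3 + 114·m**2 + 485·m + 450.
Next, m = −10 is a root, so (m + 10) divides it; the quotient is 7·m**2 + 44·m + 45.
The remaining quadratic factors as (7·m + 9)(m + 5).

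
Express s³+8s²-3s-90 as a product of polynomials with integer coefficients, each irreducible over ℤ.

(s+5)(s+6)(s-3)

Among the possible rational roots, s = -6 is a root, so (s+6) is a factor; dividing leaves s²+2s-15.
The remaining quadratic factors as (s-3)(s+5).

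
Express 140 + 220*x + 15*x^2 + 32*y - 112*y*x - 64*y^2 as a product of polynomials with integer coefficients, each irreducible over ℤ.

-(8*y - x - 14)*(8*y + 15*x + 10)

Group: -8*y*(8*y - x - 14) + (-15*x - 10)*(8*y - x - 14); both groups contain (8*y - x - 14).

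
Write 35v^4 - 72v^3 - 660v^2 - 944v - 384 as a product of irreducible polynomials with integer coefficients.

(5v + 4)(7v + 8)(v + 2)(v - 6)

By the rational root theorem, v = -8/7 is a root, so (7v + 8) is a factor; dividing leaves 5v^3 - 16v^2 - 76v - 48.
Then v = 6 is a root, so (v - 6) divides it; the quotient is 5v^2 + 14v + 8.
The remaining quadratic factors as (5v + 4)(v + 2).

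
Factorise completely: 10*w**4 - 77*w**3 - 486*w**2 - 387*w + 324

Testing divisors of the constant over divisors of the leading coefficient, w = -3 is a root, giving the factor (w + 3) and quotient 10*w**3 - 107*w**2 - 165*w + 108.
Then w = 1/2 is a root, so (2*w - 1) is a factor; dividing leaves 5*w**2 - 51*w - 108.
The remaining quadratic factors as (5*w + 9)(w - 12).

(2*w - 1)*(5*w + 9)*(w + 3)*(w - 12)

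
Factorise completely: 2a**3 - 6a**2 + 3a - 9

Group as (2a**3 + 3a) + (-6a**2 - 9) = a(2a**2 + 3) - 3(2a**2 + 3).
Both groups share the factor (2a**2 + 3).

(a - 3)(2a**2 + 3)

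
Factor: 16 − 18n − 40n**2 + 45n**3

(9n − 8)(5n**2 − 2)

Group as (45n**3 − 18n) + (−40n**2 + 16) = 9n(5n**2 − 2) − 8(5n**2 − 2).
Both groups share the factor (5n**2 − 2).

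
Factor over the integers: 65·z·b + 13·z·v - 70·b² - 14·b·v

Group: 13·z·(5·b + v) - 14·b·(5·b + v); both groups contain (5·b + v).

(13·z - 14·b)·(5·b + v)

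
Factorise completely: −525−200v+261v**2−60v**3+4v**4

(2v−15)(2v−7)(v+1)(v−5)

Among the possible rational roots, v = 5 is a root, so (v−5) divides it; the quotient is 4v**3−40v**2+61v+105.
Next, v = 15/2 is a root, giving the factor (2v−15) and quotient 2v**2−5v−7.
The remaining quadratic factors as (2v−7)(v+1).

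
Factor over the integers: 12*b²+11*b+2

Need a pair with product 12·2 = 24 and sum 11: that's 3 and 8.
Split the middle term: 12*b²+3*b + 8*b+2 = 3*b*(4*b+1) + 2*(4*b+1).

(3*b+2)*(4*b+1)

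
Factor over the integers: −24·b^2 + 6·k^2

Factor out 6, leaving k^2 − 4·b^2, which is a difference of two squares.

6·(k − 2·b)·(k + 2·b)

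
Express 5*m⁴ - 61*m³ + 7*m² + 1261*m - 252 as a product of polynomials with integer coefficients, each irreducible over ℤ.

Testing divisors of the constant over divisors of the leading coefficient, m = -4 is a root, so (m + 4) divides it; the quotient is 5*m³ - 81*m² + 331*m - 63.
Continuing, m = 1/5 is a root, so (5*m - 1) is a factor; dividing leaves m² - 16*m + 63.
The remaining quadratic factors as (m - 7)(m - 9).

(5*m - 1)*(m + 4)*(m - 7)*(m - 9)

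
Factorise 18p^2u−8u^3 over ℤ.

Every term has a factor of 2u. Then 9p^2−4u^2 = (3p)² − (2u)².

2u(3p+2u)(3p−2u)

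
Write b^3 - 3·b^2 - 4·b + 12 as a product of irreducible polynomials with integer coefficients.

(b + 2)·(b - 2)·(b - 3)

Among the possible rational roots, b = 2 is a root, giving the factor (b - 2) and quotient b^2 - b - 6.
The remaining quadratic factors as (b - 3)(b + 2).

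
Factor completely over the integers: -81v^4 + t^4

Difference of squares twice: with A = t and B = 3v, A⁴ − B⁴ = (A² − B²)(A² + B²), and A² − B² factors again.

(t + 3v)(t - 3v)(t^2 + 9v^2)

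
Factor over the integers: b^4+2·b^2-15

Substitute u = b^2 to get a quadratic in u, then factor.
b^2+5 is irreducible over ℤ (always positive, so no real roots).
b^2-3 is irreducible over ℤ (3 is not a perfect square).

(b^2+5)·(b^2-3)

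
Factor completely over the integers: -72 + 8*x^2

Every term has a factor of 8. Then x^2 - 9 = (x)² − (3)².

8*(x + 3)*(x - 3)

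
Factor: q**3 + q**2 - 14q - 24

By the rational root theorem, q = -2 is a root, giving the factor (q + 2) and quotient q**2 - q - 12.
The remaining quadratic factors as (q + 3)(q - 4).

(q + 2)(q + 3)(q - 4)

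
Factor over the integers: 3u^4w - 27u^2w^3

Every term has a factor of 3u^2w. Then u^2 - 9w^2 = (u)² − (3w)².

3u^2w(u + 3w)(u - 3w)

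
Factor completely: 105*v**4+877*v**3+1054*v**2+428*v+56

(3*v+2)*(5*v+2)*(7*v+2)*(v+7)

Testing divisors of the constant over divisors of the leading coefficient, v = -2/7 is a root, giving the factor (7*v+2) and quotient 15*v**3+121*v**2+116*v+28.
Next, v = -2/5 is a root, giving the factor (5*v+2) and quotient 3*v**2+23*v+14.
The remaining quadratic factors as (3*v+2)(v+7).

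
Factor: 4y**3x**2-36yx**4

Pull out the common factor 4yx**2; y**2-9x**2 is a difference of squares.

4x**2y(y-3x)(y+3x)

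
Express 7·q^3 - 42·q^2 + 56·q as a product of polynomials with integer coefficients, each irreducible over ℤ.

7·q·(q - 2)·(q - 4)

Pull out the common factor 7·q, then factor the remaining trinomial.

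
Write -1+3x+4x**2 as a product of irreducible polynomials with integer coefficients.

(4x-1)(x+1)

Need a pair with product 4·(-1) = -4 and sum 3: that's -1 and 4.
Split the middle term: 4x**2-x + 4x-1 = x(4x-1) + (4x-1).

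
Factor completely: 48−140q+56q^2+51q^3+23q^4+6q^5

By the rational root theorem, q = −3 is a root, so (q+3) divides it; the quotient is 6q^4+5q^3+36q^2−52q+16.
Then q = 1/2 is a root, so (2q−1) divides it; the quotient is 3q^3+4q^2+20q−16.
Then q = 2/3 is a root, so (3q−2) is a factor; dividing leaves q^2+2q+8.
The quadratic q^2+2q+8 has discriminant −28 < 0 and is irreducible over ℤ.

(2q−1)(3q−2)(q+3)(q^2+2q+8)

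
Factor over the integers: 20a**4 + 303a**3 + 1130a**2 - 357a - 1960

(4a - 5)(5a + 7)(a + 7)(a + 8)

Testing divisors of the constant over divisors of the leading coefficient, a = -7 is a root, so (a + 7) divides it; the quotient is 20a**3 + 163a**2 - 11a - 280.
Then a = -8 is a root, so (a + 8) is a factor; dividing leaves 20a**2 + 3a - 35.
The remaining quadratic factors as (4a - 5)(5a + 7).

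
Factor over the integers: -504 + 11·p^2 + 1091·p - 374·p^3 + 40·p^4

By the rational root theorem, p = 8/5 is a root, so (5·p - 8) is a factor; dividing leaves 8·p^3 - 62·p^2 - 97·p + 63.
Then p = 9 is a root, so (p - 9) is a factor; dividing leaves 8·p^2 + 10·p - 7.
The remaining quadratic factors as (2·p - 1)(4·p + 7).

(2·p - 1)·(4·p + 7)·(5·p - 8)·(p - 9)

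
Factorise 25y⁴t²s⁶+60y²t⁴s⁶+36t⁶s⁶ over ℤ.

Pull out the common factor t²s⁶, leaving 25y⁴+60y²t²+36t⁴.
Recognize a perfect-square trinomial with the parts 6t² and 5y².

s⁶t²(5y²+6t²)²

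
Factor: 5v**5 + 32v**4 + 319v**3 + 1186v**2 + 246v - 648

By the rational root theorem, v = -1 is a root, so (v + 1) divides it; the quotient is 5v**4 + 27v**3 + 292v**2 + 894v - 648.
Next, v = -4 is a root, so (v + 4) divides it; the quotient is 5v**3 + 7v**2 + 264v - 162.
Continuing, v = 3/5 is a root, giving the factor (5v - 3) and quotient v**2 + 2v + 54.
The quadratic v**2 + 2v + 54 has discriminant -212 < 0 and is irreducible over ℤ.

(5v - 3)(v + 1)(v + 4)(v**2 + 2v + 54)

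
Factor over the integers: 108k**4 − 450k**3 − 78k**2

6k**2(3k − 13)(6k + 1)

Pull out the common factor 6k**2, then factor the remaining trinomial.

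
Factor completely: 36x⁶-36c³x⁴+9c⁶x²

9x²(c³-2x²)²

Pull out the common factor 9x², leaving c⁶-4c³x²+4x⁴.
Recognize a perfect-square trinomial with the parts 2x² and c³.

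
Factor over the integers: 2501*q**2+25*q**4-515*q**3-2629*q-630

Among the possible rational roots, q = 9/5 is a root, giving the factor (5*q-9) and quotient 5*q**3-94*q**2+331*q+70.
Continuing, q = -1/5 is a root, so (5*q+1) is a factor; dividing leaves q**2-19*q+70.
The remaining quadratic factors as (q-14)(q-5).

(5*q+1)*(5*q-9)*(q-14)*(q-5)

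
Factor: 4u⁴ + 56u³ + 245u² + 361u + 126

(2u + 1)(2u + 9)(u + 2)(u + 7)

Among the possible rational roots, u = -9/2 is a root, so (2u + 9) divides it; the quotient is 2u³ + 19u² + 37u + 14.
Then u = -1/2 is a root, so (2u + 1) is a factor; dividing leaves u² + 9u + 14.
The remaining quadratic factors as (u + 7)(u + 2).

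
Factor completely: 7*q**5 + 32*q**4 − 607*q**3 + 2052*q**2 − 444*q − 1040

Trying the rational-root candidates, q = −13 is a root, giving the factor (q + 13) and quotient 7*q**4 − 59*q**3 + 160*q**2 − 28*q − 80.
Next, q = −4/7 is a root, giving the factor (7*q + 4) and quotient q**3 − 9*q**2 + 28*q − 20.
Continuing, q = 1 is a root, so (q − 1) divides it; the quotient is q**2 − 8*q + 20.
The quadratic q**2 − 8*q + 20 has discriminant −16 < 0 and is irreducible over ℤ.

(7*q + 4)*(q + 13)*(q − 1)*(q**2 − 8*q + 20)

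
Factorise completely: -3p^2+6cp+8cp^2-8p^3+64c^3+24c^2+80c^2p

(2c+p)(4c-p)(8c+8p+3)

Group: 4c(16c^2+24cp+6c+8p^2+3p) - p(16c^2+24cp+6c+8p^2+3p); both groups contain (16c^2+24cp+6c+8p^2+3p), so (4c-p) is a factor with cofactor 16c^2+24cp+6c+8p^2+3p.
The cofactor groups again: 16c^2+24cp+6c+8p^2+3p = 8c(2c+p) + (8p+3)(2c+p); both groups contain (2c+p), giving (8c+8p+3)(2c+p).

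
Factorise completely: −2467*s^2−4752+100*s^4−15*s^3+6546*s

Among the possible rational roots, s = 8/5 is a root, so (5*s−8) divides it; the quotient is 20*s^3+29*s^2−447*s+594.
Then s = −6 is a root, giving the factor (s+6) and quotient 20*s^2−91*s+99.
The remaining quadratic factors as (5*s−9)(4*s−11).

(4*s−11)*(5*s−8)*(5*s−9)*(s+6)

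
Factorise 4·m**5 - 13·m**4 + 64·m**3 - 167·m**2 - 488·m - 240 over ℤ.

(4·m + 3)·(m + 1)·(m - 4)·(m**2 - m + 20)

Among the possible rational roots, m = 4 is a root, so (m - 4) is a factor; dividing leaves 4·m**4 + 3·m**3 + 76·m**2 + 137·m + 60.
Then m = -3/4 is a root, so (4·m + 3) is a factor; dividing leaves m**3 + 19·m + 20.
Next, m = -1 is a root, so (m + 1) divides it; the quotient is m**2 - m + 20.
The quadratic m**2 - m + 20 has discriminant -79 < 0 and is irreducible over ℤ.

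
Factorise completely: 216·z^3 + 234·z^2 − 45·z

Pull out the common factor 9·z, then factor the remaining trinomial.

9·z·(4·z + 5)·(6·z − 1)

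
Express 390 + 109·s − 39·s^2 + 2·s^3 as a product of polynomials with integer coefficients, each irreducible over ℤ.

Among the possible rational roots, s = −2 is a root, so (s + 2) is a factor; dividing leaves 2·s^2 − 43·s + 195.
The remaining quadratic factors as (s − 15)(2·s − 13).

(2·s − 13)·(s + 2)·(s − 15)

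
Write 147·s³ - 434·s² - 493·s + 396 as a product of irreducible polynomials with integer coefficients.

(3·s - 11)·(7·s + 9)·(7·s - 4)

By the rational root theorem, s = 4/7 is a root, so (7·s - 4) divides it; the quotient is 21·s² - 50·s - 99.
The remaining quadratic factors as (3·s - 11)(7·s + 9).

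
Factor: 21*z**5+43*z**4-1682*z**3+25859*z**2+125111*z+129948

Trying the rational-root candidates, z = -7/3 is a root, giving the factor (3*z+7) and quotient 7*z**4-2*z**3-556*z**2+9917*z+18564.
Next, z = -12/7 is a root, so (7*z+12) is a factor; dividing leaves z**3-2*z**2-76*z+1547.
Next, z = -13 is a root, giving the factor (z+13) and quotient z**2-15*z+119.
The quadratic z**2-15*z+119 has discriminant -251 < 0 and is irreducible over ℤ.

(3*z+7)*(7*z+12)*(z+13)*(z**2-15*z+119)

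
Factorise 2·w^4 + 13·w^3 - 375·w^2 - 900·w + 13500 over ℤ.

Trying the rational-root candidates, w = -15 is a root, giving the factor (w + 15) and quotient 2·w^3 - 17·w^2 - 120·w + 900.
Then w = -15/2 is a root, so (2·w + 15) is a factor; dividing leaves w^2 - 16·w + 60.
The remaining quadratic factors as (w - 10)(w - 6).

(2·w + 15)·(w + 15)·(w - 10)·(w - 6)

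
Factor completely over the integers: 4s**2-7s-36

Need a pair with product 4·(-36) = -144 and sum -7: that's 9 and -16.
Split the middle term: 4s**2+9s - 16s-36 = s(4s+9) - 4(4s+9).

(4s+9)(s-4)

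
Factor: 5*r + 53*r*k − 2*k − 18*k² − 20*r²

Group: −4*r*(5*r − 2*k) + (9*k + 1)*(5*r − 2*k); both groups contain (5*r − 2*k).

−(5*r − 2*k)*(4*r − 9*k − 1)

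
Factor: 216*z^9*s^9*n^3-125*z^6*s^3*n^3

n^3*s^3*z^6*(6*z*s^2-5)*(36*z^2*s^4+30*z*s^2+25)

Factor out z^6*s^3*n^3 first: what remains is 216*z^3*s^6-125.
Recognize a difference of cubes with the parts 6*z*s^2 and 5.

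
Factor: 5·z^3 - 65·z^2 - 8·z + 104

Group as (5·z^3 - 8·z) + (-65·z^2 + 104) = z·(5·z^2 - 8) - 13·(5·z^2 - 8).
Both groups share the factor (5·z^2 - 8).

(z - 13)·(5·z^2 - 8)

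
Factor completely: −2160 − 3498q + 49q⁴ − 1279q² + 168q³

Trying the rational-root candidates, q = 5 is a root, so (q − 5) divides it; the quotient is 49q³ + 413q² + 786q + 432.
Continuing, q = −8/7 is a root, so (7q + 8) divides it; the quotient is 7q² + 51q + 54.
The remaining quadratic factors as (7q + 9)(q + 6).

(7q + 8)(7q + 9)(q + 6)(q − 5)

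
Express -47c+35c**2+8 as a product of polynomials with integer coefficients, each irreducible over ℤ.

Need a pair with product 35·8 = 280 and sum -47: that's -7 and -40.
Split the middle term: 35c**2-7c - 40c+8 = 7c(5c-1) - 8(5c-1).

(5c-1)(7c-8)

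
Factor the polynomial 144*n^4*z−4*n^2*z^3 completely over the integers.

Pull out the common factor 4*n^2*z; 36*n^2−z^2 is a difference of squares.

4*n^2*z*(6*n+z)*(6*n−z)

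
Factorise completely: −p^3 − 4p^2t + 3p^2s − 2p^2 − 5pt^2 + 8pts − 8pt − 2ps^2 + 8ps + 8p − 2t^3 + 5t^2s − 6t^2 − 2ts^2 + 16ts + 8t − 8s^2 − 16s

−(p + t + 4)(p + t − 2s)(p + 2t − s − 2)

Group: p(−p^2 − 3pt + ps − 2p − 2t^2 + ts − 6t + 4s + 8) + (t − 2s)(−p^2 − 3pt + ps − 2p − 2t^2 + ts − 6t + 4s + 8); both groups contain (−p^2 − 3pt + ps − 2p − 2t^2 + ts − 6t + 4s + 8), so (p + t − 2s) is a factor with cofactor −p^2 − 3pt + ps − 2p − 2t^2 + ts − 6t + 4s + 8.
The cofactor groups again: −p^2 − 3pt + ps − 2p − 2t^2 + ts − 6t + 4s + 8 = −p(p + t + 4) + (−2t + s + 2)(p + t + 4); both groups contain (p + t + 4), giving −(p + 2t − s − 2)(p + t + 4).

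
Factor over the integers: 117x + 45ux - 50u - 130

(5u + 13)(9x - 10)

Group as (45ux - 50u) + (117x - 130) = 5u(9x - 10) + 13(9x - 10).
Both groups share the factor (9x - 10).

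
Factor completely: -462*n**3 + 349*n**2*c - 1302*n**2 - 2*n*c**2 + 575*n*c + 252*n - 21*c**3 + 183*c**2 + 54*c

Group: 3*n*(-154*n**2 + 65*n*c + 28*n + 21*c**2 + 6*c) + (-c + 9)*(-154*n**2 + 65*n*c + 28*n + 21*c**2 + 6*c); both groups contain (-154*n**2 + 65*n*c + 28*n + 21*c**2 + 6*c), so (3*n - c + 9) is a factor with cofactor -154*n**2 + 65*n*c + 28*n + 21*c**2 + 6*c.
The cofactor groups again: -154*n**2 + 65*n*c + 28*n + 21*c**2 + 6*c = -14*n*(11*n - 7*c - 2) - 3*c*(11*n - 7*c - 2); both groups contain (11*n - 7*c - 2), giving -(14*n + 3*c)*(11*n - 7*c - 2).

-(11*n - 7*c - 2)*(3*n - c + 9)*(14*n + 3*c)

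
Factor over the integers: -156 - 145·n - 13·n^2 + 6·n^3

(2·n - 13)·(3·n + 4)·(n + 3)

Trying the rational-root candidates, n = 13/2 is a root, so (2·n - 13) is a factor; dividing leaves 3·n^2 + 13·n + 12.
The remaining quadratic factors as (n + 3)(3·n + 4).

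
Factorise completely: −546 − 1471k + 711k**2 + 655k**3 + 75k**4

By the rational root theorem, k = 6/5 is a root, so (5k − 6) is a factor; dividing leaves 15k**3 + 149k**2 + 321k + 91.
Then k = −1/3 is a root, giving the factor (3k + 1) and quotient 5k**2 + 48k + 91.
The remaining quadratic factors as (5k + 13)(k + 7).

(3k + 1)(5k + 13)(5k − 6)(k + 7)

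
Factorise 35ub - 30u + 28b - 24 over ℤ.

(5u + 4)(7b - 6)

Group as (35ub - 30u) + (28b - 24) = 5u(7b - 6) + 4(7b - 6).
Both groups share the factor (7b - 6).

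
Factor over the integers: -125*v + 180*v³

Factor out 5*v, leaving 36*v² - 25, which is a difference of two squares.

5*v*(6*v + 5)*(6*v - 5)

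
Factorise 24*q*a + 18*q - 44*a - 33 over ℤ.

(4*a + 3)*(6*q - 11)

Group as (24*q*a + 18*q) + (-44*a - 33) = 6*q*(4*a + 3) - 11*(4*a + 3).
Both groups share the factor (4*a + 3).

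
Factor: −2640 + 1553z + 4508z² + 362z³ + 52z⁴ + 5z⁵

By the rational root theorem, z = 3/5 is a root, giving the factor (5z − 3) and quotient z⁴ + 11z³ + 79z² + 949z + 880.
Then z = −1 is a root, giving the factor (z + 1) and quotient z³ + 10z² + 69z + 880.
Continuing, z = −11 is a root, giving the factor (z + 11) and quotient z² − z + 80.
The quadratic z² − z + 80 has discriminant −319 < 0 and is irreducible over ℤ.

(5z − 3)(z + 1)(z + 11)(z² − z + 80)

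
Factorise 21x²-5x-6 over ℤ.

Need a pair with product 21·(-6) = -126 and sum -5: that's -14 and 9.
Split the middle term: 21x²-14x + 9x-6 = 7x(3x-2) + 3(3x-2).

(3x-2)(7x+3)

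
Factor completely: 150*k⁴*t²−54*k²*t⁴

6*k²*t²*(5*k+3*t)*(5*k−3*t)

Pull out the common factor 6*k²*t²; 25*k²−9*t² is a difference of squares.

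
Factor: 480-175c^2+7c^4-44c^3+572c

By the rational root theorem, c = 8 is a root, so (c-8) divides it; the quotient is 7c^3+12c^2-79c-60.
Then c = -5/7 is a root, so (7c+5) divides it; the quotient is c^2+c-12.
The remaining quadratic factors as (c-3)(c+4).

(7c+5)(c+4)(c-3)(c-8)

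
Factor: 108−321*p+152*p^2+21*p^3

(3*p−4)*(7*p−3)*(p+9)

Trying the rational-root candidates, p = 3/7 is a root, so (7*p−3) divides it; the quotient is 3*p^2+23*p−36.
The remaining quadratic factors as (3*p−4)(p+9).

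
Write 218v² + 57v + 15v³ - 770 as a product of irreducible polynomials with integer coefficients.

By the rational root theorem, v = -11/5 is a root, giving the factor (5v + 11) and quotient 3v² + 37v - 70.
The remaining quadratic factors as (3v - 5)(v + 14).

(3v - 5)(5v + 11)(v + 14)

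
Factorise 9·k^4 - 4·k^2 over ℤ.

Every term has a factor of k^2; factoring it out leaves 9·k^2 - 4.
Recognize a difference of squares with the parts 3·k and 2.

k^2·(3·k + 2)·(3·k - 2)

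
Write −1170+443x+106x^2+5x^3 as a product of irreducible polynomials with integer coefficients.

Among the possible rational roots, x = −13 is a root, so (x+13) divides it; the quotient is 5x^2+41x−90.
The remaining quadratic factors as (5x−9)(x+10).

(5x−9)(x+10)(x+13)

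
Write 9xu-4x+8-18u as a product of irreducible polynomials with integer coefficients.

Group as (9xu-4x) + (-18u+8) = x(9u-4) - 2(9u-4).
Both groups share the factor (9u-4).

(9u-4)(x-2)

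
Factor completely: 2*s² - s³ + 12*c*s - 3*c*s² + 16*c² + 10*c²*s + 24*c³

(2*c + s)*(3*c - s + 2)*(4*c + s)

Group: 2*c*(12*c² - c*s + 8*c - s² + 2*s) + s*(12*c² - c*s + 8*c - s² + 2*s); both groups contain (12*c² - c*s + 8*c - s² + 2*s), so (2*c + s) is a factor with cofactor 12*c² - c*s + 8*c - s² + 2*s.
The cofactor groups again: 12*c² - c*s + 8*c - s² + 2*s = 3*c*(4*c + s) + (-s + 2)*(4*c + s); both groups contain (4*c + s), giving (3*c - s + 2)*(4*c + s).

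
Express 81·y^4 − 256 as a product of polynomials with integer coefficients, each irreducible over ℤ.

Write as (9·y^2)² − (16)², then factor 9·y^2 − 16 once more.

(3·y + 4)·(3·y − 4)·(9·y^2 + 16)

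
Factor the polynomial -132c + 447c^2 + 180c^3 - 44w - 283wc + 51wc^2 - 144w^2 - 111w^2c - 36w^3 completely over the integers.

Group: 12w(-3w^2 - 13wc - 11w - 12c^2 - 33c) + (-15c + 4)(-3w^2 - 13wc - 11w - 12c^2 - 33c); both groups contain (-3w^2 - 13wc - 11w - 12c^2 - 33c), so (12w - 15c + 4) is a factor with cofactor -3w^2 - 13wc - 11w - 12c^2 - 33c.
The cofactor groups again: -3w^2 - 13wc - 11w - 12c^2 - 33c = -3w(w + 3c) + (-4c - 11)(w + 3c); both groups contain (w + 3c), giving -(3w + 4c + 11)(w + 3c).

-(12w - 15c + 4)(w + 3c)(3w + 4c + 11)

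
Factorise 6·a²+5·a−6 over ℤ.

(2·a+3)·(3·a−2)

Need a pair with product 6·(−6) = −36 and sum 5: that's 9 and −4.
Split the middle term: 6·a²+9·a − 4·a−6 = 3·a·(2·a+3) − 2·(2·a+3).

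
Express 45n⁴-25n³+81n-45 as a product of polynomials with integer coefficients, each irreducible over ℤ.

(9n-5)(5n³+9)

Group as (45n⁴+81n) + (-25n³-45) = 9n(5n³+9) - 5(5n³+9).
Both groups share the factor (5n³+9).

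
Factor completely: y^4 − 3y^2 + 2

(y + 1)(y − 1)(y^2 − 2)

Substitute u = y^2 to get a quadratic in u, then factor.
y^2 − 1 is a difference of squares.
y^2 − 2 is irreducible over ℤ (2 is not a perfect square).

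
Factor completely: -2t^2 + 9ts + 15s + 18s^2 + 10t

-(t - 6s - 5)(2t + 3s)

Group: -t(2t + 3s) + (6s + 5)(2t + 3s); both groups contain (2t + 3s).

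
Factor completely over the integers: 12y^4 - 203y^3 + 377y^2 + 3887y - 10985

(3y + 13)(4y - 13)(y - 13)(y - 5)

Among the possible rational roots, y = 13 is a root, so (y - 13) is a factor; dividing leaves 12y^3 - 47y^2 - 234y + 845.
Then y = 5 is a root, so (y - 5) divides it; the quotient is 12y^2 + 13y - 169.
The remaining quadratic factors as (3y + 13)(4y - 13).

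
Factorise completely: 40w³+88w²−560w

8w(5w−14)(w+5)

Pull out the common factor 8w, then factor the remaining trinomial.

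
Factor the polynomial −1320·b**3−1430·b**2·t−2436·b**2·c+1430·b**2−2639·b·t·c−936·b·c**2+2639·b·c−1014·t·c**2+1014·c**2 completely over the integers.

−(10·b+13·c)·(11·b+6·c)·(12·b+13·t−13)

Group: 12·b·(−110·b**2−203·b·c−78·c**2) + (13·t−13)·(−110·b**2−203·b·c−78·c**2); both groups contain (−110·b**2−203·b·c−78·c**2), so (12·b+13·t−13) is a factor with cofactor −110·b**2−203·b·c−78·c**2.
The cofactor groups again: −110·b**2−203·b·c−78·c**2 = −11·b·(10·b+13·c) − 6·c·(10·b+13·c); both groups contain (10·b+13·c), giving −(11·b+6·c)·(10·b+13·c).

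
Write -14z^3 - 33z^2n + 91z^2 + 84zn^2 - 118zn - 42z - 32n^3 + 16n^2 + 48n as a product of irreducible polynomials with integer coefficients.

-(7z - 8n)(2z - n - 1)(z + 4n - 6)

Group: z(-14z^2 + 23zn + 7z - 8n^2 - 8n) + (4n - 6)(-14z^2 + 23zn + 7z - 8n^2 - 8n); both groups contain (-14z^2 + 23zn + 7z - 8n^2 - 8n), so (z + 4n - 6) is a factor with cofactor -14z^2 + 23zn + 7z - 8n^2 - 8n.
The cofactor groups again: -14z^2 + 23zn + 7z - 8n^2 - 8n = -7z(2z - n - 1) + 8n(2z - n - 1); both groups contain (2z - n - 1), giving -(7z - 8n)(2z - n - 1).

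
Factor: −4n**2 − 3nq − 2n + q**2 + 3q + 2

−(4n − q − 2)(n + q + 1)

Group: −n(4n − q − 2) + (−q − 1)(4n − q − 2); both groups contain (4n − q − 2).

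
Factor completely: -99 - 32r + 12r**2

(2r - 9)(6r + 11)

Need a pair with product 12·(-99) = -1188 and sum -32: that's 22 and -54.
Split the middle term: 12r**2 + 22r - 54r - 99 = 2r(6r + 11) - 9(6r + 11).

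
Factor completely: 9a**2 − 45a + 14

(3a − 1)(3a − 14)

Need a pair with product 9·14 = 126 and sum −45: that's −3 and −42.
Split the middle term: 9a**2 − 3a − 42a + 14 = 3a(3a − 1) − 14(3a − 1).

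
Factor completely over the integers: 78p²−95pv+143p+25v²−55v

(13p−5v)(6p−5v+11)

Group: 13p(6p−5v+11) − 5v(6p−5v+11); both groups contain (6p−5v+11).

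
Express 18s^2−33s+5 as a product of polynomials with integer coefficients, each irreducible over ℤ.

(3s−5)(6s−1)

Need a pair with product 18·5 = 90 and sum −33: that's −3 and −30.
Split the middle term: 18s^2−3s − 30s+5 = 3s(6s−1) − 5(6s−1).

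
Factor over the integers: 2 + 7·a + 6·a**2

(2·a + 1)·(3·a + 2)

Need a pair with product 6·2 = 12 and sum 7: that's 4 and 3.
Split the middle term: 6·a**2 + 4·a + 3·a + 2 = 2·a·(3·a + 2) + (3·a + 2).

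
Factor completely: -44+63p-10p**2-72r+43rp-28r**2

Group: -4r(7r-2p+11) + (5p-4)(7r-2p+11); both groups contain (7r-2p+11).

-(7r-2p+11)(4r-5p+4)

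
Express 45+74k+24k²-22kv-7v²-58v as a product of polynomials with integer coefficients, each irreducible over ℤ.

(4k+v+9)(6k-7v+5)

Group: 6k(4k+v+9) + (-7v+5)(4k+v+9); both groups contain (4k+v+9).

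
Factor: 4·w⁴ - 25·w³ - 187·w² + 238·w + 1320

(4·w + 11)·(w + 4)·(w - 10)·(w - 3)

Among the possible rational roots, w = -11/4 is a root, so (4·w + 11) divides it; the quotient is w³ - 9·w² - 22·w + 120.
Next, w = -4 is a root, giving the factor (w + 4) and quotient w² - 13·w + 30.
The remaining quadratic factors as (w - 10)(w - 3).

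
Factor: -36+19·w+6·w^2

(2·w+9)·(3·w-4)

Need a pair with product 6·(-36) = -216 and sum 19: that's 27 and -8.
Split the middle term: 6·w^2+27·w - 8·w-36 = 3·w·(2·w+9) - 4·(2·w+9).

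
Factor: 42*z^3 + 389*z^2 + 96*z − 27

Trying the rational-root candidates, z = 1/6 is a root, so (6*z − 1) is a factor; dividing leaves 7*z^2 + 66*z + 27.
The remaining quadratic factors as (7*z + 3)(z + 9).

(6*z − 1)*(7*z + 3)*(z + 9)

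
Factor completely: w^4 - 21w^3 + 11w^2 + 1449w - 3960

By the rational root theorem, w = 15 is a root, so (w - 15) divides it; the quotient is w^3 - 6w^2 - 79w + 264.
Continuing, w = -8 is a root, giving the factor (w + 8) and quotient w^2 - 14w + 33.
The remaining quadratic factors as (w - 11)(w - 3).

(w + 8)(w - 11)(w - 15)(w - 3)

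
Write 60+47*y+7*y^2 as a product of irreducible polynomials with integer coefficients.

Need a pair with product 7·60 = 420 and sum 47: that's 12 and 35.
Split the middle term: 7*y^2+12*y + 35*y+60 = y*(7*y+12) + 5*(7*y+12).

(7*y+12)*(y+5)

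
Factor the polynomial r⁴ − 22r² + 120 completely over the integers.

Substitute u = r² to get a quadratic in u, then factor.
r² − 10 is irreducible over ℤ (10 is not a perfect square).
r² − 12 is irreducible over ℤ (12 is not a perfect square).

(r² − 10)(r² − 12)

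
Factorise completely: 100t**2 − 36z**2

Factor out 4, leaving 25t**2 − 9z**2, which is a difference of two squares.

4(5t + 3z)(5t − 3z)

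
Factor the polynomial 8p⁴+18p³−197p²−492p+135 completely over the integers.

Trying the rational-root candidates, p = 1/4 is a root, giving the factor (4p−1) and quotient 2p³+5p²−48p−135.
Then p = −9/2 is a root, so (2p+9) divides it; the quotient is p²−2p−15.
The remaining quadratic factors as (p+3)(p−5).

(2p+9)(4p−1)(p+3)(p−5)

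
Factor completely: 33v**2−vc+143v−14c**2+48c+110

Group: 11v(3v−2c+10) + (7c+11)(3v−2c+10); both groups contain (3v−2c+10).

(3v−2c+10)(11v+7c+11)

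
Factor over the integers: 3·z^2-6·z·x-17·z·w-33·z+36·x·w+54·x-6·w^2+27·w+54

Group: z·(3·z-6·x+w-6) + (-6·w-9)·(3·z-6·x+w-6); both groups contain (3·z-6·x+w-6).

(z-6·w-9)·(3·z-6·x+w-6)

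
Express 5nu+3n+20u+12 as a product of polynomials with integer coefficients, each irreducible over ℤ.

(5u+3)(n+4)

Group as (5nu+3n) + (20u+12) = n(5u+3) + 4(5u+3).
Both groups share the factor (5u+3).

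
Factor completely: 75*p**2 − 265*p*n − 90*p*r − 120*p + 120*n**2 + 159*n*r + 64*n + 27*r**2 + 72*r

(5*p − 15*n − 3*r − 8)*(15*p − 8*n − 9*r)

Group: 5*p*(15*p − 8*n − 9*r) + (−15*n − 3*r − 8)*(15*p − 8*n − 9*r); both groups contain (15*p − 8*n − 9*r).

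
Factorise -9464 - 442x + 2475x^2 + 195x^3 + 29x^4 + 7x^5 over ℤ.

(7x - 13)(x + 2)(x + 7)(x^2 - 3x + 52)

Trying the rational-root candidates, x = -2 is a root, so (x + 2) is a factor; dividing leaves 7x^4 + 15x^3 + 165x^2 + 2145x - 4732.
Then x = -7 is a root, so (x + 7) divides it; the quotient is 7x^3 - 34x^2 + 403x - 676.
Then x = 13/7 is a root, so (7x - 13) is a factor; dividing leaves x^2 - 3x + 52.
The quadratic x^2 - 3x + 52 has discriminant -199 < 0 and is irreducible over ℤ.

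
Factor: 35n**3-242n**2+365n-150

(5n-6)(7n-5)(n-5)

Testing divisors of the constant over divisors of the leading coefficient, n = 5/7 is a root, giving the factor (7n-5) and quotient 5n**2-31n+30.
The remaining quadratic factors as (5n-6)(n-5).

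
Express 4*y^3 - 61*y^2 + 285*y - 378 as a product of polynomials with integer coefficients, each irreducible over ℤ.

Trying the rational-root candidates, y = 7 is a root, so (y - 7) is a factor; dividing leaves 4*y^2 - 33*y + 54.
The remaining quadratic factors as (4*y - 9)(y - 6).

(4*y - 9)*(y - 6)*(y - 7)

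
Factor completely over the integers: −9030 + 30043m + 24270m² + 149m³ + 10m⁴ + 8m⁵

(2m + 3)(4m − 1)(m + 14)(m² − 14m + 215)

Trying the rational-root candidates, m = −14 is a root, so (m + 14) divides it; the quotient is 8m⁴ − 102m³ + 1577m² + 2192m − 645.
Next, m = −3/2 is a root, so (2m + 3) divides it; the quotient is 4m³ − 57m² + 874m − 215.
Then m = 1/4 is a root, giving the factor (4m − 1) and quotient m² − 14m + 215.
The quadratic m² − 14m + 215 has discriminant −664 < 0 and is irreducible over ℤ.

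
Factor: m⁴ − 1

Substitute u = m² to get a quadratic in u, then factor.
m² − 1 is a difference of squares.
m² + 1 is irreducible over ℤ (sum of squares).

(m + 1)(m − 1)(m² + 1)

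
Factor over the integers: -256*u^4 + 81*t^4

(3*t + 4*u)*(3*t - 4*u)*(9*t^2 + 16*u^2)

(3*t)⁴ − (4*u)⁴ = ((3*t)² − (4*u)²)((3*t)² + (4*u)²); the first factor splits again, the second (9*t^2 + 16*u^2) is irreducible.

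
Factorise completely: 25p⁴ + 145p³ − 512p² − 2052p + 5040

(5p − 12)(5p − 14)(p + 5)(p + 6)

Among the possible rational roots, p = −5 is a root, so (p + 5) is a factor; dividing leaves 25p³ + 20p² − 612p + 1008.
Then p = 14/5 is a root, so (5p − 14) is a factor; dividing leaves 5p² + 18p − 72.
The remaining quadratic factors as (5p − 12)(p + 6).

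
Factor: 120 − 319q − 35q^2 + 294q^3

(6q − 5)(7q + 8)(7q − 3)

Among the possible rational roots, q = −8/7 is a root, so (7q + 8) divides it; the quotient is 42q^2 − 53q + 15.
The remaining quadratic factors as (6q − 5)(7q − 3).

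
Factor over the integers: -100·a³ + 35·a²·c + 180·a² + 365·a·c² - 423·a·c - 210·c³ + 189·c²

Group: 5·a·(-20·a² - 5·a·c + 36·a + 70·c² - 63·c) - 3·c·(-20·a² - 5·a·c + 36·a + 70·c² - 63·c); both groups contain (-20·a² - 5·a·c + 36·a + 70·c² - 63·c), so (5·a - 3·c) is a factor with cofactor -20·a² - 5·a·c + 36·a + 70·c² - 63·c.
The cofactor groups again: -20·a² - 5·a·c + 36·a + 70·c² - 63·c = -5·a·(4·a - 7·c) + (-10·c + 9)·(4·a - 7·c); both groups contain (4·a - 7·c), giving -(5·a + 10·c - 9)·(4·a - 7·c).

-(4·a - 7·c)·(5·a + 10·c - 9)·(5·a - 3·c)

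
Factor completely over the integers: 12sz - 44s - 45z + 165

Group as (12sz - 44s) + (-45z + 165) = 4s(3z - 11) - 15(3z - 11).
Both groups share the factor (3z - 11).

(3z - 11)(4s - 15)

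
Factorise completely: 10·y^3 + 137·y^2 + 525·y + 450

Testing divisors of the constant over divisors of the leading coefficient, y = -6/5 is a root, giving the factor (5·y + 6) and quotient 2·y^2 + 25·y + 75.
The remaining quadratic factors as (2·y + 15)(y + 5).

(2·y + 15)·(5·y + 6)·(y + 5)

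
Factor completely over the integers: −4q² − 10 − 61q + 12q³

Trying the rational-root candidates, q = −2 is a root, so (q + 2) is a factor; dividing leaves 12q² − 28q − 5.
The remaining quadratic factors as (2q − 5)(6q + 1).

(2q − 5)(6q + 1)(q + 2)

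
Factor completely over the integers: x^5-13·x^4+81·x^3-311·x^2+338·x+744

Among the possible rational roots, x = -1 is a root, so (x+1) is a factor; dividing leaves x^4-14·x^3+95·x^2-406·x+744.
Then x = 4 is a root, so (x-4) is a factor; dividing leaves x^3-10·x^2+55·x-186.
Next, x = 6 is a root, giving the factor (x-6) and quotient x^2-4·x+31.
The quadratic x^2-4·x+31 has discriminant -108 < 0 and is irreducible over ℤ.

(x+1)·(x-4)·(x-6)·(x^2-4·x+31)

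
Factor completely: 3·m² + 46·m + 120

(3·m + 10)·(m + 12)

Need a pair with product 3·120 = 360 and sum 46: that's 36 and 10.
Split the middle term: 3·m² + 36·m + 10·m + 120 = 3·m·(m + 12) + 10·(m + 12).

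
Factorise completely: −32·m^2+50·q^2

2·(5·q−4·m)·(5·q+4·m)

Pull out the common factor 2; 25·q^2−16·m^2 is a difference of squares.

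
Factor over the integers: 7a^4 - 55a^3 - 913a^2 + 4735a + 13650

By the rational root theorem, a = -15/7 is a root, so (7a + 15) divides it; the quotient is a^3 - 10a^2 - 109a + 910.
Continuing, a = 13 is a root, so (a - 13) divides it; the quotient is a^2 + 3a - 70.
The remaining quadratic factors as (a - 7)(a + 10).

(7a + 15)(a + 10)(a - 13)(a - 7)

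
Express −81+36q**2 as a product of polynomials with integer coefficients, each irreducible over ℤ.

9(2q+3)(2q−3)

Pull out the common factor 9; 4q**2−9 is a difference of squares.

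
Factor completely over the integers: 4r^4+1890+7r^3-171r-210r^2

(4r+15)(r+7)(r-3)(r-6)

Trying the rational-root candidates, r = 3 is a root, giving the factor (r-3) and quotient 4r^3+19r^2-153r-630.
Then r = -15/4 is a root, giving the factor (4r+15) and quotient r^2+r-42.
The remaining quadratic factors as (r+7)(r-6).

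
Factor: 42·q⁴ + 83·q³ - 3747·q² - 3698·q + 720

Trying the rational-root candidates, q = -10 is a root, so (q + 10) is a factor; dividing leaves 42·q³ - 337·q² - 377·q + 72.
Continuing, q = 9 is a root, so (q - 9) divides it; the quotient is 42·q² + 41·q - 8.
The remaining quadratic factors as (7·q + 8)(6·q - 1).

(6·q - 1)·(7·q + 8)·(q + 10)·(q - 9)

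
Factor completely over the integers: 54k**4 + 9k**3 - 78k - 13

Group as (54k**4 - 78k) + (9k**3 - 13) = 6k(9k**3 - 13) + (9k**3 - 13).
Both groups share the factor (9k**3 - 13).

(6k + 1)(9k**3 - 13)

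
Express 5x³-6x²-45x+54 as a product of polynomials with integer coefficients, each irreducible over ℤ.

(5x-6)(x+3)(x-3)

Group as (5x³-45x) + (-6x²+54) = 5x(x²-9) - 6(x²-9).
Both groups share the factor (x²-9).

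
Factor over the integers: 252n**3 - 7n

7n(6n + 1)(6n - 1)

Factor out 7n, leaving 36n**2 - 1, which is a difference of two squares.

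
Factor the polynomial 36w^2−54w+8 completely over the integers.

Pull out the common factor 2, then factor the remaining trinomial.

2(3w−4)(6w−1)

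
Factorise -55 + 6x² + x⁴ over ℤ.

(x² + 11)(x² - 5)

Substitute u = x² to get a quadratic in u, then factor.
x² - 5 is irreducible over ℤ (5 is not a perfect square).
x² + 11 is irreducible over ℤ (always positive, so no real roots).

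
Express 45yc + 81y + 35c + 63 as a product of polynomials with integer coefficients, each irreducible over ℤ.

(5c + 9)(9y + 7)

Group as (45yc + 81y) + (35c + 63) = 9y(5c + 9) + 7(5c + 9).
Both groups share the factor (5c + 9).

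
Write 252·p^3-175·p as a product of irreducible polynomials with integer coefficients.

7·p·(6·p+5)·(6·p-5)

Factor out 7·p, leaving 36·p^2-25, which is a difference of two squares.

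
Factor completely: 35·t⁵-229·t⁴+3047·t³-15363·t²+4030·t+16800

(5·t-7)·(7·t+6)·(t-5)·(t²-t+80)

Testing divisors of the constant over divisors of the leading coefficient, t = 5 is a root, giving the factor (t-5) and quotient 35·t⁴-54·t³+2777·t²-1478·t-3360.
Next, t = 7/5 is a root, so (5·t-7) divides it; the quotient is 7·t³-t²+554·t+480.
Then t = -6/7 is a root, giving the factor (7·t+6) and quotient t²-t+80.
The quadratic t²-t+80 has discriminant -319 < 0 and is irreducible over ℤ.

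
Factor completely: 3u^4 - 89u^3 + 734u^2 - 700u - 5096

Among the possible rational roots, u = 14 is a root, so (u - 14) divides it; the quotient is 3u^3 - 47u^2 + 76u + 364.
Then u = -2 is a root, so (u + 2) divides it; the quotient is 3u^2 - 53u + 182.
The remaining quadratic factors as (3u - 14)(u - 13).

(3u - 14)(u + 2)(u - 13)(u - 14)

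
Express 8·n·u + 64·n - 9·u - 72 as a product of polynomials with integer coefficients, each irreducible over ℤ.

Group as (8·n·u + 64·n) + (-9·u - 72) = 8·n·(u + 8) - 9·(u + 8).
Both groups share the factor (u + 8).

(8·n - 9)·(u + 8)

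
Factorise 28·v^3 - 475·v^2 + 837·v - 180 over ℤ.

Among the possible rational roots, v = 12/7 is a root, giving the factor (7·v - 12) and quotient 4·v^2 - 61·v + 15.
The remaining quadratic factors as (v - 15)(4·v - 1).

(4·v - 1)·(7·v - 12)·(v - 15)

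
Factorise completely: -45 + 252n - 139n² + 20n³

(4n - 15)(5n - 1)(n - 3)

Testing divisors of the constant over divisors of the leading coefficient, n = 3 is a root, giving the factor (n - 3) and quotient 20n² - 79n + 15.
The remaining quadratic factors as (4n - 15)(5n - 1).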